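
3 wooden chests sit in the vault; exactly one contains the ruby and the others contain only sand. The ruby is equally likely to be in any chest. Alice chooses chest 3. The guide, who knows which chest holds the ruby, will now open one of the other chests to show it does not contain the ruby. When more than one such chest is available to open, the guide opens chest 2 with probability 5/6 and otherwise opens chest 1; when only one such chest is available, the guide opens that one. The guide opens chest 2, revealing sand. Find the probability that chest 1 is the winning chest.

6/11

Consider each possible location of the ruby in turn.
If it is in chest 1 (prior 1/3): only chest 2 is available, probability 1; weight (1/3)·1 = 1/3.
If it is in chest 2 (prior 1/3): the guide opened chest 2, so this case is ruled out; weight (1/3)·0 = 0.
If it is in chest 3 (prior 1/3): chest 2 is available, opened with probability 5/6; weight (1/3)·(5/6) = 5/18.
The weights sum to 11/18.
So P(the ruby in chest 1 | the guide opened chest 2) = (1/3) / (11/18) = 6/11.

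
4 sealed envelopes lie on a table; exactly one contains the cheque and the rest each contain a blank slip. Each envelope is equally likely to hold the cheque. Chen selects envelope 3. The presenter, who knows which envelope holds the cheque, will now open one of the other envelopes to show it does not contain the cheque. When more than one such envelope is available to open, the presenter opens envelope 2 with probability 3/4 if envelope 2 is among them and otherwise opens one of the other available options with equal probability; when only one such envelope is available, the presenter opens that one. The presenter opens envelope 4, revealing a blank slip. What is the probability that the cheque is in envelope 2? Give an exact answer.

Apply Bayes' rule, conditioning on where the cheque actually is.
If it is in envelope 1 (prior 1/4): envelope 2 is available but not opened, probability 1/4; weight (1/4)·(1/4) = 1/16.
If it is in envelope 2 (prior 1/4): envelope 2 holds the prize so is unavailable; the presenter chooses uniformly among the 2 others, probability 1/2; weight (1/4)·(1/2) = 1/8.
If it is in envelope 3 (prior 1/4): envelope 2 is available but not opened; envelope 4 gets probability (1 − 3/4)/2 = 1/8; weight (1/4)·(1/8) = 1/32.
If it is in envelope 4 (prior 1/4): the presenter opened envelope 4, so this case is ruled out; weight (1/4)·0 = 0.
The weights sum to 7/32.
So P(the cheque in envelope 2 | the presenter opened envelope 4) = (1/8) / (7/32) = 4/7.

4/7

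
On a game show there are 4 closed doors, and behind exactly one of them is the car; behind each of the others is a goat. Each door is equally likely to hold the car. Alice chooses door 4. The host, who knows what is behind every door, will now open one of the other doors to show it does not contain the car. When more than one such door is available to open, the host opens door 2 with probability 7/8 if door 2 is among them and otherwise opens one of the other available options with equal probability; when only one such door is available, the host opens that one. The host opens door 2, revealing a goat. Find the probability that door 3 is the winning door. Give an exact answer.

1/3

Condition on the true location of the car.
If it is behind any of doors 1, 3, and 4 (prior 1/4 each): door 2 is available, opened with probability 7/8; weight (1/4)·(7/8) = 7/32 each.
If it is behind door 2 (prior 1/4): the host opened door 2, so this case is ruled out; weight (1/4)·0 = 0.
The weights sum to 21/32.
So P(the car behind door 3 | the host opened door 2) = (7/32) / (21/32) = 1/3.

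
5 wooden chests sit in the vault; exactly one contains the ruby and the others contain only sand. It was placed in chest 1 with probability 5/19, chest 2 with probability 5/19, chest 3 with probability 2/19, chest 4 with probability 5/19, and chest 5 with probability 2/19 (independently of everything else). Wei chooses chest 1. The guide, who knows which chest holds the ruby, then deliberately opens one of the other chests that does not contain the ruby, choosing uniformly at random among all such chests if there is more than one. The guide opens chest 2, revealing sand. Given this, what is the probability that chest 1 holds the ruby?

Condition on the true location of the ruby.
If it is in chest 1 (prior 5/19): the guide has 4 equally likely choices, so probability 1/4; weight (5/19)·(1/4) = 5/76.
If it is in chest 2 (prior 5/19): the guide opened chest 2, so this case is ruled out; weight (5/19)·0 = 0.
If it is in either of chests 3 and 5 (prior 2/19 each): the guide has 3 equally likely choices, so probability 1/3; weight (2/19)·(1/3) = 2/57 each.
If it is in chest 4 (prior 5/19): the guide has 3 equally likely choices, so probability 1/3; weight (5/19)·(1/3) = 5/57.
The weights sum to 17/76.
So P(the ruby in chest 1 | the guide opened chest 2) = (5/76) / (17/76) = 5/17.

5/17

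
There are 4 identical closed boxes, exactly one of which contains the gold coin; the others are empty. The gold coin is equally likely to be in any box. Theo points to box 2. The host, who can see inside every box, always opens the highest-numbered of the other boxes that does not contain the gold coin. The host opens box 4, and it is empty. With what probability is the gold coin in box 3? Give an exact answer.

1/3

Condition on the true location of the gold coin.
If it is in any of boxes 1, 2, and 3 (prior 1/4 each): box 4 is the highest-numbered option available, probability 1; weight (1/4)·1 = 1/4 each.
If it is in box 4 (prior 1/4): the host opened box 4, so this case is ruled out; weight (1/4)·0 = 0.
The weights sum to 3/4.
So P(the gold coin in box 3 | the host opened box 4) = (1/4) / (3/4) = 1/3.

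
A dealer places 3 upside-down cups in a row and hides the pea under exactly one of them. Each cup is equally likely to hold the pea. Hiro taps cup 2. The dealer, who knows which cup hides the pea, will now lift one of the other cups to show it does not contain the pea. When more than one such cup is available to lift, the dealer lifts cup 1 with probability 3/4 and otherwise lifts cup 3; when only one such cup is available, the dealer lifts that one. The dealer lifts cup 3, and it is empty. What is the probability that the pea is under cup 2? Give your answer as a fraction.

1/5

Condition on the true location of the pea.
If it is under cup 1 (prior 1/3): only cup 3 is available, probability 1; weight (1/3)·1 = 1/3.
If it is under cup 2 (prior 1/3): cup 1 is available but not opened, probability 1/4; weight (1/3)·(1/4) = 1/12.
If it is under cup 3 (prior 1/3): the dealer opened cup 3, so this case is ruled out; weight (1/3)·0 = 0.
The weights sum to 5/12.
So P(the pea under cup 2 | the dealer opened cup 3) = (1/12) / (5/12) = 1/5.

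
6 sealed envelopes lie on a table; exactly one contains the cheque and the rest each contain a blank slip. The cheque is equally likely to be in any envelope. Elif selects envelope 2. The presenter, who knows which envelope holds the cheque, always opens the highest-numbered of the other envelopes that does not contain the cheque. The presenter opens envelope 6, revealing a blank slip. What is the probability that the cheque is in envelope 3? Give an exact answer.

Apply Bayes' rule, conditioning on where the cheque actually is.
If it is in any of envelopes 1, 2, 3, 4, and 5 (prior 1/6 each): envelope 6 is the highest-numbered option available, probability 1; weight (1/6)·1 = 1/6 each.
If it is in envelope 6 (prior 1/6): the presenter opened envelope 6, so this case is ruled out; weight (1/6)·0 = 0.
The weights sum to 5/6.
So P(the cheque in envelope 3 | the presenter opened envelope 6) = (1/6) / (5/6) = 1/5.

1/5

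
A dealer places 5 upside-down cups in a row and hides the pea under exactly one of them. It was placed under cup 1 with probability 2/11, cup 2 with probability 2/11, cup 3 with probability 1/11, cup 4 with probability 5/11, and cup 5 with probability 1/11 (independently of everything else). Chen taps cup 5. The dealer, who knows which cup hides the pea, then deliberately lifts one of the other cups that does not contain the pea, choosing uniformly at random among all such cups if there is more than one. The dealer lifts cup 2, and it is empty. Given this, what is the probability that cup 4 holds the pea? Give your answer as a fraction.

4/7

Consider each possible location of the pea in turn.
If it is under cup 1 (prior 2/11): the dealer has 3 equally likely choices, so probability 1/3; weight (2/11)·(1/3) = 2/33.
If it is under cup 2 (prior 2/11): the dealer opened cup 2, so this case is ruled out; weight (2/11)·0 = 0.
If it is under cup 3 (prior 1/11): the dealer has 3 equally likely choices, so probability 1/3; weight (1/11)·(1/3) = 1/33.
If it is under cup 4 (prior 5/11): the dealer has 3 equally likely choices, so probability 1/3; weight (5/11)·(1/3) = 5/33.
If it is under cup 5 (prior 1/11): the dealer has 4 equally likely choices, so probability 1/4; weight (1/11)·(1/4) = 1/44.
The weights sum to 35/132.
So P(the pea under cup 4 | the dealer opened cup 2) = (5/33) / (35/132) = 4/7.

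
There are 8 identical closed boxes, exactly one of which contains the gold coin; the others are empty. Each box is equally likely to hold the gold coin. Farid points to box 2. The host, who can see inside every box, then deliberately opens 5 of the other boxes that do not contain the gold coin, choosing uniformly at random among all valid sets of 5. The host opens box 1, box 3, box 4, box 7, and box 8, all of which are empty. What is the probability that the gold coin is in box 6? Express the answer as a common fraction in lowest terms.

Consider each possible location of the gold coin in turn.
If it is in any of boxes 1, 3, 4, 7, and 8 (prior 1/8 each): that box was opened and seen not to hold the prize — ruled out; weight (1/8)·0 = 0 each.
If it is in box 2 (prior 1/8): the host has 21 equally likely choices, so probability 1/21; weight (1/8)·(1/21) = 1/168.
If it is in either of boxes 5 and 6 (prior 1/8 each): the host has 6 equally likely choices, so probability 1/6; weight (1/8)·(1/6) = 1/48 each.
The weights sum to 1/21.
So P(the gold coin in box 6 | the host opened box 1, box 3, box 4, box 7, and box 8) = (1/48) / (1/21) = 7/16.

7/16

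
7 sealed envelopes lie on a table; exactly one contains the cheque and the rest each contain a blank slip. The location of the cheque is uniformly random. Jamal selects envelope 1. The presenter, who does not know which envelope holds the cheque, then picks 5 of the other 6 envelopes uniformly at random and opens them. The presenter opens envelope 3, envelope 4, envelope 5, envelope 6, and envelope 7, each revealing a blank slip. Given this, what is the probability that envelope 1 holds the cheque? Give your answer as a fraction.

1/2

Consider each possible location of the cheque in turn.
If it is in either of envelopes 1 and 2 (prior 1/7 each): the presenter picks exactly this set with probability 1/6 regardless, and none is the prize; weight (1/7)·(1/6) = 1/42 each.
If it is in any of envelopes 3, 4, 5, 6, and 7 (prior 1/7 each): that envelope was opened and seen not to hold the prize — ruled out; weight (1/7)·0 = 0 each.
The weights sum to 1/21.
So P(the cheque in envelope 1 | the presenter opened envelope 3, envelope 4, envelope 5, envelope 6, and envelope 7) = (1/42) / (1/21) = 1/2.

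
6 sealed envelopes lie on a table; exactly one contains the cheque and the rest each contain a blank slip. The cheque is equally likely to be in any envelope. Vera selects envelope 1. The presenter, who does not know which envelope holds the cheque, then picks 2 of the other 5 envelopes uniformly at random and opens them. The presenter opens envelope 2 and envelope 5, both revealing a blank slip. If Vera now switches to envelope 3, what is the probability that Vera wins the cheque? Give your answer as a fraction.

1/4

Consider each possible location of the cheque in turn.
If it is in any of envelopes 1, 3, 4, and 6 (prior 1/6 each): the presenter picks exactly this set with probability 1/10 regardless, and none is the prize; weight (1/6)·(1/10) = 1/60 each.
If it is in either of envelopes 2 and 5 (prior 1/6 each): that envelope was opened and seen not to hold the prize — ruled out; weight (1/6)·0 = 0 each.
The weights sum to 1/15.
So P(the cheque in envelope 3 | the presenter opened envelope 2 and envelope 5) = (1/60) / (1/15) = 1/4.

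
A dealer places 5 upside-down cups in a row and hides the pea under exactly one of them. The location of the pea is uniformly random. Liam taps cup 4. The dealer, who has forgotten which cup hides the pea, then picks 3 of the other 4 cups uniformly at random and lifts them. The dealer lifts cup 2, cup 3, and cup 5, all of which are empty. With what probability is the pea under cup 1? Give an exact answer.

Consider each possible location of the pea in turn.
If it is under either of cups 1 and 4 (prior 1/5 each): the dealer picks exactly this set with probability 1/4 regardless, and none is the prize; weight (1/5)·(1/4) = 1/20 each.
If it is under any of cups 2, 3, and 5 (prior 1/5 each): that cup was opened and seen not to hold the prize — ruled out; weight (1/5)·0 = 0 each.
The weights sum to 1/10.
So P(the pea under cup 1 | the dealer opened cup 2, cup 3, and cup 5) = (1/20) / (1/10) = 1/2.

1/2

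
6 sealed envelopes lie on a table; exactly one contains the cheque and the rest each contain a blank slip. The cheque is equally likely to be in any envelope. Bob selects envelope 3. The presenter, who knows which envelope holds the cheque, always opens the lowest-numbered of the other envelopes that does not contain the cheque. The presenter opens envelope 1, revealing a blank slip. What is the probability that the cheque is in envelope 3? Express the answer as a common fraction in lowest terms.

1/5

Consider each possible location of the cheque in turn.
If it is in envelope 1 (prior 1/6): the presenter opened envelope 1, so this case is ruled out; weight (1/6)·0 = 0.
If it is in any of envelopes 2, 3, 4, 5, and 6 (prior 1/6 each): envelope 1 is the lowest-numbered option available, probability 1; weight (1/6)·1 = 1/6 each.
The weights sum to 5/6.
So P(the cheque in envelope 3 | the presenter opened envelope 1) = (1/6) / (5/6) = 1/5.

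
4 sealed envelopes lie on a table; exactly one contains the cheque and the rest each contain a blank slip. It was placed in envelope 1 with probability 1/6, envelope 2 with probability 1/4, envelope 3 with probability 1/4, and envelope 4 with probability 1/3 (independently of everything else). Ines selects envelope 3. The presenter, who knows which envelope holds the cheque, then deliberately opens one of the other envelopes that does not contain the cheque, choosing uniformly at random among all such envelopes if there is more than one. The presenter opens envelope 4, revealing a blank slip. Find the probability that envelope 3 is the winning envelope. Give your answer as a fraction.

2/7

Apply Bayes' rule, conditioning on where the cheque actually is.
If it is in envelope 1 (prior 1/6): the presenter has 2 equally likely choices, so probability 1/2; weight (1/6)·(1/2) = 1/12.
If it is in envelope 2 (prior 1/4): the presenter has 2 equally likely choices, so probability 1/2; weight (1/4)·(1/2) = 1/8.
If it is in envelope 3 (prior 1/4): the presenter has 3 equally likely choices, so probability 1/3; weight (1/4)·(1/3) = 1/12.
If it is in envelope 4 (prior 1/3): the presenter opened envelope 4, so this case is ruled out; weight (1/3)·0 = 0.
The weights sum to 7/24.
So P(the cheque in envelope 3 | the presenter opened envelope 4) = (1/12) / (7/24) = 2/7.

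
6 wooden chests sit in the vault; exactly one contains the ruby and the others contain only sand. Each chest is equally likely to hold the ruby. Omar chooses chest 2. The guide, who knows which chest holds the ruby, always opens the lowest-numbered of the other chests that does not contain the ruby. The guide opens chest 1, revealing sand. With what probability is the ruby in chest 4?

Apply Bayes' rule, conditioning on where the ruby actually is.
If it is in chest 1 (prior 1/6): the guide opened chest 1, so this case is ruled out; weight (1/6)·0 = 0.
If it is in any of chests 2, 3, 4, 5, and 6 (prior 1/6 each): chest 1 is the lowest-numbered option available, probability 1; weight (1/6)·1 = 1/6 each.
The weights sum to 5/6.
So P(the ruby in chest 4 | the guide opened chest 1) = (1/6) / (5/6) = 1/5.

1/5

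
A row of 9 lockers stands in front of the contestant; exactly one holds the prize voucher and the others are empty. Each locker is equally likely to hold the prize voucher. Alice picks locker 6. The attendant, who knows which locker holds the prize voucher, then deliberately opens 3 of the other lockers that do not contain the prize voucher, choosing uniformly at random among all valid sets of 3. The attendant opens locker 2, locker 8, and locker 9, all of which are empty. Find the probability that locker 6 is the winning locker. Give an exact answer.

1/9

Apply Bayes' rule, conditioning on where the prize voucher actually is.
If it is in any of lockers 1, 3, 4, 5, and 7 (prior 1/9 each): the attendant has 35 equally likely choices, so probability 1/35; weight (1/9)·(1/35) = 1/315 each.
If it is in any of lockers 2, 8, and 9 (prior 1/9 each): that locker was opened and seen not to hold the prize — ruled out; weight (1/9)·0 = 0 each.
If it is in locker 6 (prior 1/9): the attendant has 56 equally likely choices, so probability 1/56; weight (1/9)·(1/56) = 1/504.
The weights sum to 1/56.
So P(the prize voucher in locker 6 | the attendant opened locker 2, locker 8, and locker 9) = (1/504) / (1/56) = 1/9.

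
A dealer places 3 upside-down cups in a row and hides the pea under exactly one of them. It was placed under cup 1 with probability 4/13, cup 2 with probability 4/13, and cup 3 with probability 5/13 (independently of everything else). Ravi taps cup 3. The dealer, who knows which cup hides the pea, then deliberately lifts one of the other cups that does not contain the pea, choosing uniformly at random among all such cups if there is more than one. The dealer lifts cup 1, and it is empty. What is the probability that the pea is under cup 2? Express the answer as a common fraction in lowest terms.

8/13

Apply Bayes' rule, conditioning on where the pea actually is.
If it is under cup 1 (prior 4/13): the dealer opened cup 1, so this case is ruled out; weight (4/13)·0 = 0.
If it is under cup 2 (prior 4/13): the dealer has no choice, probability 1; weight (4/13)·1 = 4/13.
If it is under cup 3 (prior 5/13): the dealer has 2 equally likely choices, so probability 1/2; weight (5/13)·(1/2) = 5/26.
The weights sum to 1/2.
So P(the pea under cup 2 | the dealer opened cup 1) = (4/13) / (1/2) = 8/13.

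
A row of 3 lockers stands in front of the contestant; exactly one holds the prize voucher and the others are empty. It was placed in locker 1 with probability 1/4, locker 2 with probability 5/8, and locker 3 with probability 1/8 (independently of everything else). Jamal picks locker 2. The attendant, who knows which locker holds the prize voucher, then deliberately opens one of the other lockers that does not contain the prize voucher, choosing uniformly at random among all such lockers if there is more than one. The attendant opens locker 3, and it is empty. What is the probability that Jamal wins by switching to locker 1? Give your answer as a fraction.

4/9

Apply Bayes' rule, conditioning on where the prize voucher actually is.
If it is in locker 1 (prior 1/4): the attendant has no choice, probability 1; weight (1/4)·1 = 1/4.
If it is in locker 2 (prior 5/8): the attendant has 2 equally likely choices, so probability 1/2; weight (5/8)·(1/2) = 5/16.
If it is in locker 3 (prior 1/8): the attendant opened locker 3, so this case is ruled out; weight (1/8)·0 = 0.
The weights sum to 9/16.
So P(the prize voucher in locker 1 | the attendant opened locker 3) = (1/4) / (9/16) = 4/9.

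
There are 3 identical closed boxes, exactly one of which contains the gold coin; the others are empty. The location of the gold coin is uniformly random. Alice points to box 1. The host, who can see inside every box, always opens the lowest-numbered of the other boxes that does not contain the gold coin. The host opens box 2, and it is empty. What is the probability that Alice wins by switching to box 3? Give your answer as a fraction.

1/2

Consider each possible location of the gold coin in turn.
If it is in either of boxes 1 and 3 (prior 1/3 each): box 2 is the lowest-numbered option available, probability 1; weight (1/3)·1 = 1/3 each.
If it is in box 2 (prior 1/3): the host opened box 2, so this case is ruled out; weight (1/3)·0 = 0.
The weights sum to 2/3.
So P(the gold coin in box 3 | the host opened box 2) = (1/3) / (2/3) = 1/2.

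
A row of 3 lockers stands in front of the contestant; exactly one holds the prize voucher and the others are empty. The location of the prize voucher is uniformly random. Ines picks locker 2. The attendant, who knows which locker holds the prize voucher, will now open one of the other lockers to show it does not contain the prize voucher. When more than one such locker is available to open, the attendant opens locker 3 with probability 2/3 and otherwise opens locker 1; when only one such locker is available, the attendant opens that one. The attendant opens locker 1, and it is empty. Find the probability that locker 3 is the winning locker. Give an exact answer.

3/4

Consider each possible location of the prize voucher in turn.
If it is in locker 1 (prior 1/3): the attendant opened locker 1, so this case is ruled out; weight (1/3)·0 = 0.
If it is in locker 2 (prior 1/3): locker 3 is available but not opened, probability 1/3; weight (1/3)·(1/3) = 1/9.
If it is in locker 3 (prior 1/3): only locker 1 is available, probability 1; weight (1/3)·1 = 1/3.
The weights sum to 4/9.
So P(the prize voucher in locker 3 | the attendant opened locker 1) = (1/3) / (4/9) = 3/4.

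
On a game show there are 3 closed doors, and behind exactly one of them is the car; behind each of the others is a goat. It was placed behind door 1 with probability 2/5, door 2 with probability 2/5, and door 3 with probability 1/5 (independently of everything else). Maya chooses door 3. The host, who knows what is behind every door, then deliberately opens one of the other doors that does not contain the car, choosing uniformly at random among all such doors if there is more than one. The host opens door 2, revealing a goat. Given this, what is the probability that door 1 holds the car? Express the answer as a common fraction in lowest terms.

4/5

Apply Bayes' rule, conditioning on where the car actually is.
If it is behind door 1 (prior 2/5): the host has no choice, probability 1; weight (2/5)·1 = 2/5.
If it is behind door 2 (prior 2/5): the host opened door 2, so this case is ruled out; weight (2/5)·0 = 0.
If it is behind door 3 (prior 1/5): the host has 2 equally likely choices, so probability 1/2; weight (1/5)·(1/2) = 1/10.
The weights sum to 1/2.
So P(the car behind door 1 | the host opened door 2) = (2/5) / (1/2) = 4/5.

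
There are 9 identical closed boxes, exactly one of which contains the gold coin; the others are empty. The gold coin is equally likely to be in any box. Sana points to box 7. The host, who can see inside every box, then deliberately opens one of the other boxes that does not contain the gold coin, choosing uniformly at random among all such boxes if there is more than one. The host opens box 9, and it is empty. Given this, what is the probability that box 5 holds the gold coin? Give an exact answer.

8/63

Consider each possible location of the gold coin in turn.
If it is in any of boxes 1, 2, 3, 4, 5, 6, and 8 (prior 1/9 each): the host has 7 equally likely choices, so probability 1/7; weight (1/9)·(1/7) = 1/63 each.
If it is in box 7 (prior 1/9): the host has 8 equally likely choices, so probability 1/8; weight (1/9)·(1/8) = 1/72.
If it is in box 9 (prior 1/9): the host opened box 9, so this case is ruled out; weight (1/9)·0 = 0.
The weights sum to 1/8.
So P(the gold coin in box 5 | the host opened box 9) = (1/63) / (1/8) = 8/63.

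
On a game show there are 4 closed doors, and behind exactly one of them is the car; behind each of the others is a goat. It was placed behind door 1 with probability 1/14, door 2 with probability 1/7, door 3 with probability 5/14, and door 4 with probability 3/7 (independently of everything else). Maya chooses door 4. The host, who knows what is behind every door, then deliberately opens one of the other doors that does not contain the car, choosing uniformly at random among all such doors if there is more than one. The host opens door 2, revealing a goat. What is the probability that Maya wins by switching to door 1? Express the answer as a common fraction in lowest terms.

Condition on the true location of the car.
If it is behind door 1 (prior 1/14): the host has 2 equally likely choices, so probability 1/2; weight (1/14)·(1/2) = 1/28.
If it is behind door 2 (prior 1/7): the host opened door 2, so this case is ruled out; weight (1/7)·0 = 0.
If it is behind door 3 (prior 5/14): the host has 2 equally likely choices, so probability 1/2; weight (5/14)·(1/2) = 5/28.
If it is behind door 4 (prior 3/7): the host has 3 equally likely choices, so probability 1/3; weight (3/7)·(1/3) = 1/7.
The weights sum to 5/14.
So P(the car behind door 1 | the host opened door 2) = (1/28) / (5/14) = 1/10.

1/10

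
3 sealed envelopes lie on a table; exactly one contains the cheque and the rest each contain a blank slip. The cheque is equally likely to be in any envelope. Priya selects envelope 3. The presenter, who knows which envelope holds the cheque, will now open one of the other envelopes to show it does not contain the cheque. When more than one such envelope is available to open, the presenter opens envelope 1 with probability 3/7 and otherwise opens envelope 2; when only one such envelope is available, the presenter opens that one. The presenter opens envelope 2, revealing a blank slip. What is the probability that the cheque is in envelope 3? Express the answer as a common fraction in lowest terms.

4/11

Condition on the true location of the cheque.
If it is in envelope 1 (prior 1/3): only envelope 2 is available, probability 1; weight (1/3)·1 = 1/3.
If it is in envelope 2 (prior 1/3): the presenter opened envelope 2, so this case is ruled out; weight (1/3)·0 = 0.
If it is in envelope 3 (prior 1/3): envelope 1 is available but not opened, probability 4/7; weight (1/3)·(4/7) = 4/21.
The weights sum to 11/21.
So P(the cheque in envelope 3 | the presenter opened envelope 2) = (4/21) / (11/21) = 4/11.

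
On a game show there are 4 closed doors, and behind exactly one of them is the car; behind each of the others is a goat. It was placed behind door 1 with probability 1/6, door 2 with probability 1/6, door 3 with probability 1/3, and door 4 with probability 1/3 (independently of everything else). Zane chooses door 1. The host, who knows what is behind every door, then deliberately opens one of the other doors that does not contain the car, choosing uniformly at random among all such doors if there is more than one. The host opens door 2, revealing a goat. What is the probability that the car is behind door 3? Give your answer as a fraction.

Consider each possible location of the car in turn.
If it is behind door 1 (prior 1/6): the host has 3 equally likely choices, so probability 1/3; weight (1/6)·(1/3) = 1/18.
If it is behind door 2 (prior 1/6): the host opened door 2, so this case is ruled out; weight (1/6)·0 = 0.
If it is behind either of doors 3 and 4 (prior 1/3 each): the host has 2 equally likely choices, so probability 1/2; weight (1/3)·(1/2) = 1/6 each.
The weights sum to 7/18.
So P(the car behind door 3 | the host opened door 2) = (1/6) / (7/18) = 3/7.

3/7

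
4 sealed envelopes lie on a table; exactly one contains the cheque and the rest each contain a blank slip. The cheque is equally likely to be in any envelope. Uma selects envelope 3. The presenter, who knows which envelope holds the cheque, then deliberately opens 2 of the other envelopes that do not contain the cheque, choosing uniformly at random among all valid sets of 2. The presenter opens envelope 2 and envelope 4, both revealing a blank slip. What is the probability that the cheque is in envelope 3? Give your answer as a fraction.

1/4

Condition on the true location of the cheque.
If it is in envelope 1 (prior 1/4): the presenter has no choice, probability 1; weight (1/4)·1 = 1/4.
If it is in either of envelopes 2 and 4 (prior 1/4 each): that envelope was opened and seen not to hold the prize — ruled out; weight (1/4)·0 = 0 each.
If it is in envelope 3 (prior 1/4): the presenter has 3 equally likely choices, so probability 1/3; weight (1/4)·(1/3) = 1/12.
The weights sum to 1/3.
So P(the cheque in envelope 3 | the presenter opened envelope 2 and envelope 4) = (1/12) / (1/3) = 1/4.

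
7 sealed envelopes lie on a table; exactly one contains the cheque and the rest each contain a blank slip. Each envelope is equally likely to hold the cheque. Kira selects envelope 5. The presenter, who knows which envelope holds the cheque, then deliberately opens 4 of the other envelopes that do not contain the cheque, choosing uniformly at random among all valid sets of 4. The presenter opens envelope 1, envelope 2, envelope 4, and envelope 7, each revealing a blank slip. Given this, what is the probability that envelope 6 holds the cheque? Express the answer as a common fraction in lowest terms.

3/7

Apply Bayes' rule, conditioning on where the cheque actually is.
If it is in any of envelopes 1, 2, 4, and 7 (prior 1/7 each): that envelope was opened and seen not to hold the prize — ruled out; weight (1/7)·0 = 0 each.
If it is in either of envelopes 3 and 6 (prior 1/7 each): the presenter has 5 equally likely choices, so probability 1/5; weight (1/7)·(1/5) = 1/35 each.
If it is in envelope 5 (prior 1/7): the presenter has 15 equally likely choices, so probability 1/15; weight (1/7)·(1/15) = 1/105.
The weights sum to 1/15.
So P(the cheque in envelope 6 | the presenter opened envelope 1, envelope 2, envelope 4, and envelope 7) = (1/35) / (1/15) = 3/7.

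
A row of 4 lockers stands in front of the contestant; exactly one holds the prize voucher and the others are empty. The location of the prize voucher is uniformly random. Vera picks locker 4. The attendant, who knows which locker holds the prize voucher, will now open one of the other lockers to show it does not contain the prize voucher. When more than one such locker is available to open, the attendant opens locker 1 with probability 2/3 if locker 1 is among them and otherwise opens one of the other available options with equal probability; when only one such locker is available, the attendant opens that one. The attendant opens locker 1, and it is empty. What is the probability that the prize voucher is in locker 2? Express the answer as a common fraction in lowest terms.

Condition on the true location of the prize voucher.
If it is in locker 1 (prior 1/4): the attendant opened locker 1, so this case is ruled out; weight (1/4)·0 = 0.
If it is in any of lockers 2, 3, and 4 (prior 1/4 each): locker 1 is available, opened with probability 2/3; weight (1/4)·(2/3) = 1/6 each.
The weights sum to 1/2.
So P(the prize voucher in locker 2 | the attendant opened locker 1) = (1/6) / (1/2) = 1/3.

1/3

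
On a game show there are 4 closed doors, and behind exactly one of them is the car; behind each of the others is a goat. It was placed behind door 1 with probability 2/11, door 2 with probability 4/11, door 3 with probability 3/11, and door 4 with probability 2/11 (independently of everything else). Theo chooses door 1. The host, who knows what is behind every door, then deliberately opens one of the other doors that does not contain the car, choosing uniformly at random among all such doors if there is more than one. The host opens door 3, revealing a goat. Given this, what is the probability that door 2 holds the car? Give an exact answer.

6/11

Consider each possible location of the car in turn.
If it is behind door 1 (prior 2/11): the host has 3 equally likely choices, so probability 1/3; weight (2/11)·(1/3) = 2/33.
If it is behind door 2 (prior 4/11): the host has 2 equally likely choices, so probability 1/2; weight (4/11)·(1/2) = 2/11.
If it is behind door 3 (prior 3/11): the host opened door 3, so this case is ruled out; weight (3/11)·0 = 0.
If it is behind door 4 (prior 2/11): the host has 2 equally likely choices, so probability 1/2; weight (2/11)·(1/2) = 1/11.
The weights sum to 1/3.
So P(the car behind door 2 | the host opened door 3) = (2/11) / (1/3) = 6/11.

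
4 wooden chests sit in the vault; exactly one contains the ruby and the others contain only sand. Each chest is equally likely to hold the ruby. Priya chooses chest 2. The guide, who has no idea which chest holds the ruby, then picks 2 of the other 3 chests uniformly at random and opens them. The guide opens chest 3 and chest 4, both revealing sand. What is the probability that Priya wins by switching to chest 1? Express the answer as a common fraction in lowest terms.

1/2

Because the guide chose which chests to open without knowing where the ruby is, the choice is independent of the prize location. Learning that none of the 2 opened chests holds the ruby simply rules out those 2 locations and leaves the remaining 2 chests still equally likely by symmetry.
So P(the ruby in chest 1) = 1/2.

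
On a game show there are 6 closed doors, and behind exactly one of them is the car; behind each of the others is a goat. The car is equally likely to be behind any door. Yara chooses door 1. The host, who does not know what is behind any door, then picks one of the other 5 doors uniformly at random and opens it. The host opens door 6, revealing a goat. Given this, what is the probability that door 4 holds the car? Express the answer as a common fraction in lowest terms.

Consider each possible location of the car in turn.
If it is behind any of doors 1, 2, 3, 4, and 5 (prior 1/6 each): the host picks door 6 with probability 1/5 regardless, and it is not the prize; weight (1/6)·(1/5) = 1/30 each.
If it is behind door 6 (prior 1/6): the host opened door 6, so this case is ruled out; weight (1/6)·0 = 0.
The weights sum to 1/6.
So P(the car behind door 4 | the host opened door 6) = (1/30) / (1/6) = 1/5.

1/5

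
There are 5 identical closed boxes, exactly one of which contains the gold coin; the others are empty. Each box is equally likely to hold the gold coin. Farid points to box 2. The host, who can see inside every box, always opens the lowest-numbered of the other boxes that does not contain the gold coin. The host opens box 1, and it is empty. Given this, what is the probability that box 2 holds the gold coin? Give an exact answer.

1/4

Consider each possible location of the gold coin in turn.
If it is in box 1 (prior 1/5): the host opened box 1, so this case is ruled out; weight (1/5)·0 = 0.
If it is in any of boxes 2, 3, 4, and 5 (prior 1/5 each): box 1 is the lowest-numbered option available, probability 1; weight (1/5)·1 = 1/5 each.
The weights sum to 4/5.
So P(the gold coin in box 2 | the host opened box 1) = (1/5) / (4/5) = 1/4.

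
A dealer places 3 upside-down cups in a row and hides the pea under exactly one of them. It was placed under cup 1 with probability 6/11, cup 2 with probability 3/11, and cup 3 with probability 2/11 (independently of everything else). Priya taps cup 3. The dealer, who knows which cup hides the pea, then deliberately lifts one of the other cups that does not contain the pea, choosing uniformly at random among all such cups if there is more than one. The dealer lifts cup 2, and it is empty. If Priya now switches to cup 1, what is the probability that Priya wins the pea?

6/7

Consider each possible location of the pea in turn.
If it is under cup 1 (prior 6/11): the dealer has no choice, probability 1; weight (6/11)·1 = 6/11.
If it is under cup 2 (prior 3/11): the dealer opened cup 2, so this case is ruled out; weight (3/11)·0 = 0.
If it is under cup 3 (prior 2/11): the dealer has 2 equally likely choices, so probability 1/2; weight (2/11)·(1/2) = 1/11.
The weights sum to 7/11.
So P(the pea under cup 1 | the dealer opened cup 2) = (6/11) / (7/11) = 6/7.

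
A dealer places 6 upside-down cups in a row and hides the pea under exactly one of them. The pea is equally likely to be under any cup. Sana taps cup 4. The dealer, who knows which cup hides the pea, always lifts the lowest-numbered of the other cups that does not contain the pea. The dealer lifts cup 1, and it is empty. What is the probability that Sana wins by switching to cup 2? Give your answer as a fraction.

1/5

Condition on the true location of the pea.
If it is under cup 1 (prior 1/6): the dealer opened cup 1, so this case is ruled out; weight (1/6)·0 = 0.
If it is under any of cups 2, 3, 4, 5, and 6 (prior 1/6 each): cup 1 is the lowest-numbered option available, probability 1; weight (1/6)·1 = 1/6 each.
The weights sum to 5/6.
So P(the pea under cup 2 | the dealer opened cup 1) = (1/6) / (5/6) = 1/5.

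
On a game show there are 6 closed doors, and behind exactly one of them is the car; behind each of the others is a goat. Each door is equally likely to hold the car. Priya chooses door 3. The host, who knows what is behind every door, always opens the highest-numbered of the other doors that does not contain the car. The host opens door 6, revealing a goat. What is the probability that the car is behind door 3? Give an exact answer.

1/5

Apply Bayes' rule, conditioning on where the car actually is.
If it is behind any of doors 1, 2, 3, 4, and 5 (prior 1/6 each): door 6 is the highest-numbered option available, probability 1; weight (1/6)·1 = 1/6 each.
If it is behind door 6 (prior 1/6): the host opened door 6, so this case is ruled out; weight (1/6)·0 = 0.
The weights sum to 5/6.
So P(the car behind door 3 | the host opened door 6) = (1/6) / (5/6) = 1/5.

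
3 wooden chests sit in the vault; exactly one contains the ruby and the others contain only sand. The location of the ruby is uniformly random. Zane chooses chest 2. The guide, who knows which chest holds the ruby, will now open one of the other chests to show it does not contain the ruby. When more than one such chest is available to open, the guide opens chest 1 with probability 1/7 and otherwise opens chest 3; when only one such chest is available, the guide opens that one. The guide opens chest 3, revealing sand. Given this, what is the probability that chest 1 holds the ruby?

7/13

Apply Bayes' rule, conditioning on where the ruby actually is.
If it is in chest 1 (prior 1/3): only chest 3 is available, probability 1; weight (1/3)·1 = 1/3.
If it is in chest 2 (prior 1/3): chest 1 is available but not opened, probability 6/7; weight (1/3)·(6/7) = 2/7.
If it is in chest 3 (prior 1/3): the guide opened chest 3, so this case is ruled out; weight (1/3)·0 = 0.
The weights sum to 13/21.
So P(the ruby in chest 1 | the guide opened chest 3) = (1/3) / (13/21) = 7/13.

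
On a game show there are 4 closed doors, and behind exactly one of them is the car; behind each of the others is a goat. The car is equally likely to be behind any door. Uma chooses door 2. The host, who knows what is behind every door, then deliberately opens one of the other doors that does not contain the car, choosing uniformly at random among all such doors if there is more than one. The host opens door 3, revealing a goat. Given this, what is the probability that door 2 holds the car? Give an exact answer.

1/4

Condition on the true location of the car.
If it is behind either of doors 1 and 4 (prior 1/4 each): the host has 2 equally likely choices, so probability 1/2; weight (1/4)·(1/2) = 1/8 each.
If it is behind door 2 (prior 1/4): the host has 3 equally likely choices, so probability 1/3; weight (1/4)·(1/3) = 1/12.
If it is behind door 3 (prior 1/4): the host opened door 3, so this case is ruled out; weight (1/4)·0 = 0.
The weights sum to 1/3.
So P(the car behind door 2 | the host opened door 3) = (1/12) / (1/3) = 1/4.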